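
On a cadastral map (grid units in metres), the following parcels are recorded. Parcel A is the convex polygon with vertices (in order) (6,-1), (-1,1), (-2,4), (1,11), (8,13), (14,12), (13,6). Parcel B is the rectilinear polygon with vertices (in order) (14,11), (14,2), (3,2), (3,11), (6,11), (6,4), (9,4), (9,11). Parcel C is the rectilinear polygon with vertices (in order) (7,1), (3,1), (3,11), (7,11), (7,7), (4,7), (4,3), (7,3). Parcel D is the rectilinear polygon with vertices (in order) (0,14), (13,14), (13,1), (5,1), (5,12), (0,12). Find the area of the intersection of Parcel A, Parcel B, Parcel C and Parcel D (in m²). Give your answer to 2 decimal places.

6.00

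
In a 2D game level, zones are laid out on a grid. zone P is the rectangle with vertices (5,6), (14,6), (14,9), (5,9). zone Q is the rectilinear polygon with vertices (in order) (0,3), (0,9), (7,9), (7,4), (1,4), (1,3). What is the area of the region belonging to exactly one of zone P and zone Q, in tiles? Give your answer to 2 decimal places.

|zone P| = 27, |zone Q| = 36, |zone P∩zone Q| = 6.
|zone P △ zone Q| = |zone P| + |zone Q| − 2·|zone P∩zone Q| = 27 + 36 − 12 = 51.00.

51.00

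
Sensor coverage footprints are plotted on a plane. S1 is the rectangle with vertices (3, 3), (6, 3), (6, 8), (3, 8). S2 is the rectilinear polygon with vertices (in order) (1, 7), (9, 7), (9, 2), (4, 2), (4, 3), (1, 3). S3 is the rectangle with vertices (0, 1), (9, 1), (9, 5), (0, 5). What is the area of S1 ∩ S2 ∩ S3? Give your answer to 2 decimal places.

The intersection is the polygon with vertices (4,3), (3,3), (3,5), (6,5), (6,3).
By the shoelace formula its area is 6.00.

6.00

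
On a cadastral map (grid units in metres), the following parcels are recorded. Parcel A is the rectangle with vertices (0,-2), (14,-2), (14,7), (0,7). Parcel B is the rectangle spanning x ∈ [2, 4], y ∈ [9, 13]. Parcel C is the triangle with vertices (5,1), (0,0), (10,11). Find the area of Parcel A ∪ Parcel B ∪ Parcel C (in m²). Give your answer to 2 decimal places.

137.27

By inclusion–exclusion:
Individual areas: |Parcel A| = 126, |Parcel B| = 8, |Parcel C| = 22.5.
|Parcel A∩Parcel B| = 0 (no overlap).
|Parcel A∩Parcel C| = 19.2273.
|Parcel B∩Parcel C| = 0.
|Parcel A∩Parcel B∩Parcel C| = 0.
|Parcel A ∪ Parcel B ∪ Parcel C| = 156.5 − 19.2273 + 0 = 137.27.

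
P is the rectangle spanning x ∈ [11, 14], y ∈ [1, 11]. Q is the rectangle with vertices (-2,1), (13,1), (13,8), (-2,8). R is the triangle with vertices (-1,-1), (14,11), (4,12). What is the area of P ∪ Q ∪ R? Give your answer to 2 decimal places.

By inclusion–exclusion:
Individual areas: |P| = 30, |Q| = 105, |R| = 67.5.
|P∩Q|: x∈[11,13], y∈[1,8] → 2·7 = 14.
|P∩R| = 3.6.
|Q∩R| = 33.3173.
|P∩Q∩R| = 0.
|P ∪ Q ∪ R| = 202.5 − 50.9173 + 0 = 151.58.

151.58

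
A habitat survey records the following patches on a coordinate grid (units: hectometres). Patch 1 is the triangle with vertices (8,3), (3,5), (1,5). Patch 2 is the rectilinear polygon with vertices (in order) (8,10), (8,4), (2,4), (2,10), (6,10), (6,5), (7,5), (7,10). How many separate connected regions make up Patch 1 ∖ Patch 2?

Patch 1 ∖ Patch 2 splits into 2 disjoint pieces (area 0.5, area 0.1429).

2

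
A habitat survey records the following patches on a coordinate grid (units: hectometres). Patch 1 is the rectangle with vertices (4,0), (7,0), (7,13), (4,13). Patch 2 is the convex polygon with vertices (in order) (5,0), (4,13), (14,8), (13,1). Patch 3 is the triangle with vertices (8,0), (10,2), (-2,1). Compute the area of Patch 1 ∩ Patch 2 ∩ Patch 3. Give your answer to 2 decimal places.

2.98

The intersection is the polygon with vertices (6.333,0.167), (4.977,0.302), (4.879,1.573), (7,1.75), (7,0.25).
By the shoelace formula its area is 2.98.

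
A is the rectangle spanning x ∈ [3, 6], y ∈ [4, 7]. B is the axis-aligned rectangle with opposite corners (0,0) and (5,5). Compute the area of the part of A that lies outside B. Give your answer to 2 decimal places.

7.00

|A∩B|: x∈[3,5], y∈[4,5] → 2·1 = 2.
|A| = 9.
|A ∖ B| = |A| − |A∩B| = 9 − 2 = 7.00.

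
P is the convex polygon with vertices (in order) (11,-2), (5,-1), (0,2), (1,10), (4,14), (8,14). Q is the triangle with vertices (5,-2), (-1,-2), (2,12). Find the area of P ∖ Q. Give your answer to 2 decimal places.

95.38

|P| = 122.5, |P∩Q| = 27.1192.
|P ∖ Q| = |P| − |P∩Q| = 122.5 − 27.1192 = 95.38.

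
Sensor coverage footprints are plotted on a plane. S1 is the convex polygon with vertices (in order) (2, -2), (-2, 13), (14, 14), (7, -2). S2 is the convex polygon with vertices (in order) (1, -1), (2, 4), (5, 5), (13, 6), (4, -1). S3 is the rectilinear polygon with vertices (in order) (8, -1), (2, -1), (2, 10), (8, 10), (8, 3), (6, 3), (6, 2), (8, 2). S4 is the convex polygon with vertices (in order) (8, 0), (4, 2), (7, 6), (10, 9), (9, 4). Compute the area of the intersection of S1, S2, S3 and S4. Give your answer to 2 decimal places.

9.34

The intersection is the polygon with vertices (8,5.375), (8,3), (6,3), (6,2), (7.857,2), (6.348,0.826), (4,2), (6.379,5.172).
By the shoelace formula its area is 9.34.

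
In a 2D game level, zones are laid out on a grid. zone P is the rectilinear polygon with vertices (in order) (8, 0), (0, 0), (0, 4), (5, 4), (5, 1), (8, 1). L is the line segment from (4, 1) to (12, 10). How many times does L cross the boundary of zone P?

The segment meets the boundary at (5,2.125).

1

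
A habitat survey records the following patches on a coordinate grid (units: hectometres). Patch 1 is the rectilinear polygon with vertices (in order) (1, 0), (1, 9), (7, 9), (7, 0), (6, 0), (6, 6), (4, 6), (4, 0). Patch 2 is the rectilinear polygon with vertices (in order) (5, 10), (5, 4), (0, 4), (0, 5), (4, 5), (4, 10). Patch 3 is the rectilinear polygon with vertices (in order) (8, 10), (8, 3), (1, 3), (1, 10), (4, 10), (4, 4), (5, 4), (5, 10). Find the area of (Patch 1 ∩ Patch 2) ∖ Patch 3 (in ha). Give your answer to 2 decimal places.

|Patch 1 ∩ Patch 2| = 6.
|(Patch 1 ∩ Patch 2) ∩ Patch 3| = 3.
|(Patch 1 ∩ Patch 2) ∖ Patch 3| = 6 − 3 = 3.00.

3.00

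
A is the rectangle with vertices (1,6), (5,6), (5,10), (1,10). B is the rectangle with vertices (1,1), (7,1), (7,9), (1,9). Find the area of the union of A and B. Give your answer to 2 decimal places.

52.00

By inclusion–exclusion:
Individual areas: |A| = 16, |B| = 48.
|A∩B|: x∈[1,5], y∈[6,9] → 4·3 = 12.
|A ∪ B| = 64 − 12 = 52.00.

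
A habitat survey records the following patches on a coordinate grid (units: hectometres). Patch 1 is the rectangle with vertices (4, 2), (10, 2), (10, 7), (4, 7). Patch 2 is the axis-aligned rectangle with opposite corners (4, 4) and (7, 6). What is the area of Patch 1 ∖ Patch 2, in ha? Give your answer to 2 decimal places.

|Patch 1∩Patch 2|: x∈[4,7], y∈[4,6] → 3·2 = 6.
|Patch 1| = 30.
|Patch 1 ∖ Patch 2| = |Patch 1| − |Patch 1∩Patch 2| = 30 − 6 = 24.00.

24.00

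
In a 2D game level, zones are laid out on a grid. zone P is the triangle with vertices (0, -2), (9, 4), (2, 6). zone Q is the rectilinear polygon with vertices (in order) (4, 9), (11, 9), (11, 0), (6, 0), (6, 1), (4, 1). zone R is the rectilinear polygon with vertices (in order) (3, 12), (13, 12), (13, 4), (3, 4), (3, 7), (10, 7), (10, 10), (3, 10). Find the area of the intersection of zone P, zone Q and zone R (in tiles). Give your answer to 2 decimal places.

3.57

The intersection is the polygon with vertices (4,5.429), (9,4), (4,4).
By the shoelace formula its area is 3.57.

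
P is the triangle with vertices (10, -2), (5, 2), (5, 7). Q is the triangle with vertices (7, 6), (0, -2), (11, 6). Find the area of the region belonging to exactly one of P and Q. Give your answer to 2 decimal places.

|P| = 12.5, |Q| = 16, |P∩Q| = 3.8141.
|P △ Q| = |P| + |Q| − 2·|P∩Q| = 12.5 + 16 − 7.6282 = 20.87.

20.87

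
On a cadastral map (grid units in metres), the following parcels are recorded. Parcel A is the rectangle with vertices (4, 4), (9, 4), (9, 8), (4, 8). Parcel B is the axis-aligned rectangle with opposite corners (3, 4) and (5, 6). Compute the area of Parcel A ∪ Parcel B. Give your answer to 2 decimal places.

22.00

By inclusion–exclusion:
Individual areas: |Parcel A| = 20, |Parcel B| = 4.
|Parcel A∩Parcel B|: x∈[4,5], y∈[4,6] → 1·2 = 2.
|Parcel A ∪ Parcel B| = 24 − 2 = 22.00.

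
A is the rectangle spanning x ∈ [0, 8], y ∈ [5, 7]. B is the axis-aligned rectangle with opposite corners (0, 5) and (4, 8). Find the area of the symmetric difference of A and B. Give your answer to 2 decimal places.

|A∩B|: x∈[0,4], y∈[5,7] → 4·2 = 8.
|A △ B| = |A| + |B| − 2·|A∩B| = 16 + 12 − 16 = 12.00.

12.00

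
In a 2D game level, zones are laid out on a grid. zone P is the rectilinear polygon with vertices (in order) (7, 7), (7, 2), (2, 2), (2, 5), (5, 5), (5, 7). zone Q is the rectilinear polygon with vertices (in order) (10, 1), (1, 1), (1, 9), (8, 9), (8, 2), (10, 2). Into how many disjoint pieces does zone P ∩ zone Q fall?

zone P ∩ zone Q is a single connected region.

1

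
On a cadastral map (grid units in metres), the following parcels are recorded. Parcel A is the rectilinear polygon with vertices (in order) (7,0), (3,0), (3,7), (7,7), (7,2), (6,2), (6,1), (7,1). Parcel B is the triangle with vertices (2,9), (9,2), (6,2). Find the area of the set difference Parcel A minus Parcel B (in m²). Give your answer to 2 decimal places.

|Parcel A| = 27, |Parcel A∩Parcel B| = 7.6429.
|Parcel A ∖ Parcel B| = |Parcel A| − |Parcel A∩Parcel B| = 27 − 7.6429 = 19.36.

19.36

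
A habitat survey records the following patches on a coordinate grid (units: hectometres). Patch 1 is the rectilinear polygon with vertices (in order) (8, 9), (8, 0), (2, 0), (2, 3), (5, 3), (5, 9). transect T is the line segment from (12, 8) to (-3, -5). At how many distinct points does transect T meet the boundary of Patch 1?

2

The segment meets the boundary at (2.769,0), (8,4.533).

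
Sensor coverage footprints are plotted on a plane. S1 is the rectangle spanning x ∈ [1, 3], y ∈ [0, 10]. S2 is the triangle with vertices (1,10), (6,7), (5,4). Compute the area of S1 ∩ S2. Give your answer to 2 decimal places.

1.80

The intersection is the polygon with vertices (3,7), (1,10), (3,8.8).
By the shoelace formula its area is 1.80.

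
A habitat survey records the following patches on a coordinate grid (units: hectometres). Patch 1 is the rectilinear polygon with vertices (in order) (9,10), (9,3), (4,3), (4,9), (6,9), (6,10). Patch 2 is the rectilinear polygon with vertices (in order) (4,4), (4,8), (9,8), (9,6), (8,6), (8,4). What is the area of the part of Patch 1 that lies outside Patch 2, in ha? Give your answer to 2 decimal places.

|Patch 1| = 33, |Patch 1∩Patch 2| = 18.
|Patch 1 ∖ Patch 2| = |Patch 1| − |Patch 1∩Patch 2| = 33 − 18 = 15.00.

15.00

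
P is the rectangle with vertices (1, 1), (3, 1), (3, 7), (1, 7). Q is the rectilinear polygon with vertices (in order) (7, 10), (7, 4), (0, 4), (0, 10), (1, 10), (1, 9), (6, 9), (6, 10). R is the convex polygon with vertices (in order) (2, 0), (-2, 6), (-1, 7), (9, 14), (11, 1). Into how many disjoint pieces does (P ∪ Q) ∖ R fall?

(P ∪ Q) ∖ R splits into 2 disjoint pieces (area 0.0833, area 2.2071).

2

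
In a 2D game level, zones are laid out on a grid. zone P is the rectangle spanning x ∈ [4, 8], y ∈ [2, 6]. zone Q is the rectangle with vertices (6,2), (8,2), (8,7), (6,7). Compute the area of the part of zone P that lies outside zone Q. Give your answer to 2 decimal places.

|zone P∩zone Q|: x∈[6,8], y∈[2,6] → 2·4 = 8.
|zone P| = 16.
|zone P ∖ zone Q| = |zone P| − |zone P∩zone Q| = 16 − 8 = 8.00.

8.00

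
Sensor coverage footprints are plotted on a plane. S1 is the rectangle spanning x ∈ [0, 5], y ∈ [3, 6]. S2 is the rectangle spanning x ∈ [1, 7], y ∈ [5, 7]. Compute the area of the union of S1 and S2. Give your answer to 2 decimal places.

By inclusion–exclusion:
Individual areas: |S1| = 15, |S2| = 12.
|S1∩S2|: x∈[1,5], y∈[5,6] → 4·1 = 4.
|S1 ∪ S2| = 27 − 4 = 23.00.

23.00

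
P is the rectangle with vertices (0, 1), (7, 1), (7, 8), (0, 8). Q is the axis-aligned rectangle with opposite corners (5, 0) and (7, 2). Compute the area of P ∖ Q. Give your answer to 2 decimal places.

47.00

|P∩Q|: x∈[5,7], y∈[1,2] → 2·1 = 2.
|P| = 49.
|P ∖ Q| = |P| − |P∩Q| = 49 − 2 = 47.00.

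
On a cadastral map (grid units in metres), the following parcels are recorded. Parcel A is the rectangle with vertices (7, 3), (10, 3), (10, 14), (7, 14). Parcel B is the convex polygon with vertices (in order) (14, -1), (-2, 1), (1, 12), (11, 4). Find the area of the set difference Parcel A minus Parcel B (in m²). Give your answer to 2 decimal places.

|Parcel A| = 33, |Parcel A∩Parcel B| = 9.
|Parcel A ∖ Parcel B| = |Parcel A| − |Parcel A∩Parcel B| = 33 − 9 = 24.00.

24.00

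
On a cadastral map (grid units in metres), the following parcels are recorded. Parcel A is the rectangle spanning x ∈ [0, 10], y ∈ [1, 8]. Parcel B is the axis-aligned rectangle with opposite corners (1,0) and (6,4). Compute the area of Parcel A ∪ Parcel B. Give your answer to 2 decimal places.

75.00

By inclusion–exclusion:
Individual areas: |Parcel A| = 70, |Parcel B| = 20.
|Parcel A∩Parcel B|: x∈[1,6], y∈[1,4] → 5·3 = 15.
|Parcel A ∪ Parcel B| = 90 − 15 = 75.00.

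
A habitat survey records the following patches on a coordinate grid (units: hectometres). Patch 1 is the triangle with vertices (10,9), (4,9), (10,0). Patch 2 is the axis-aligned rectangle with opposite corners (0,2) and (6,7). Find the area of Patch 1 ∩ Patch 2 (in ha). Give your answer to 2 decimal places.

0.33

The intersection is the polygon with vertices (5.333,7), (6,7), (6,6).
By the shoelace formula its area is 0.33.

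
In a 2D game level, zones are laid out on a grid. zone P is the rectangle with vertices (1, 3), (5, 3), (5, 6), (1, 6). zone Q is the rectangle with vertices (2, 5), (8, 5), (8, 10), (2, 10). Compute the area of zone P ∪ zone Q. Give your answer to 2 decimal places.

39.00

By inclusion–exclusion:
Individual areas: |zone P| = 12, |zone Q| = 30.
|zone P∩zone Q|: x∈[2,5], y∈[5,6] → 3·1 = 3.
|zone P ∪ zone Q| = 42 − 3 = 39.00.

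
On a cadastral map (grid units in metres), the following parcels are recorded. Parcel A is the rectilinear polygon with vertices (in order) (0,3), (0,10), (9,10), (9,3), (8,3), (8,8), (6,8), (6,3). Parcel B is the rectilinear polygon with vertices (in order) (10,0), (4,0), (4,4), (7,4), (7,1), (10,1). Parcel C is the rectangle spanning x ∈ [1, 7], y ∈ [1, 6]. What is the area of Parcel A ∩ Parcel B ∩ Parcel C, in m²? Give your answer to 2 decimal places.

The intersection is the polygon with vertices (4,3), (4,4), (6,4), (6,3).
By the shoelace formula its area is 2.00.

2.00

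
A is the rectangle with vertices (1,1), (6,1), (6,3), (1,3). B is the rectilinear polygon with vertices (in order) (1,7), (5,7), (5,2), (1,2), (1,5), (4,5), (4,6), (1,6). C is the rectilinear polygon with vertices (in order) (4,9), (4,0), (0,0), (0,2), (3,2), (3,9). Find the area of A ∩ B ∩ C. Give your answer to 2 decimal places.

1.00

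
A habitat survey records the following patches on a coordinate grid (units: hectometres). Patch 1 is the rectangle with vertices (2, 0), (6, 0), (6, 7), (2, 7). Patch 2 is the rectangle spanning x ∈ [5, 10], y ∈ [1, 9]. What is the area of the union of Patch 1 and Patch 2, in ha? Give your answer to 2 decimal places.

By inclusion–exclusion:
Individual areas: |Patch 1| = 28, |Patch 2| = 40.
|Patch 1∩Patch 2|: x∈[5,6], y∈[1,7] → 1·6 = 6.
|Patch 1 ∪ Patch 2| = 68 − 6 = 62.00.

62.00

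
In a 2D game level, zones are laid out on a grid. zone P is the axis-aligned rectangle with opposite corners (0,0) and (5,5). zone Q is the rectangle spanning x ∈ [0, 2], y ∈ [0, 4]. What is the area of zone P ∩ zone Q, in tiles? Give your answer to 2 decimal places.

|zone P∩zone Q|: x∈[0,2], y∈[0,4] → 2·4 = 8.

8.00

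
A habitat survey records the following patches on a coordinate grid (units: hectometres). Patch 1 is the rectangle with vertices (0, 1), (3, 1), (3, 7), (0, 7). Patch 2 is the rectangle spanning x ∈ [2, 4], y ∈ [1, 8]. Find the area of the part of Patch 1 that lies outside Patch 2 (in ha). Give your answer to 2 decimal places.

12.00

|Patch 1∩Patch 2|: x∈[2,3], y∈[1,7] → 1·6 = 6.
|Patch 1| = 18.
|Patch 1 ∖ Patch 2| = |Patch 1| − |Patch 1∩Patch 2| = 18 − 6 = 12.00.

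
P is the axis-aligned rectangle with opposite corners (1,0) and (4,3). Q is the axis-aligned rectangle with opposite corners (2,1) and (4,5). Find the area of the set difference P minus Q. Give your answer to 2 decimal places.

5.00

|P∩Q|: x∈[2,4], y∈[1,3] → 2·2 = 4.
|P| = 9.
|P ∖ Q| = |P| − |P∩Q| = 9 − 4 = 5.00.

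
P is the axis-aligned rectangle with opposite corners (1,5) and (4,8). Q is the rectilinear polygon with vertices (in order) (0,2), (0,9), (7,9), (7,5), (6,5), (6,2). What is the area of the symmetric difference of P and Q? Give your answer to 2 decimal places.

|P| = 9, |Q| = 46, |P∩Q| = 9.
|P △ Q| = |P| + |Q| − 2·|P∩Q| = 9 + 46 − 18 = 37.00.

37.00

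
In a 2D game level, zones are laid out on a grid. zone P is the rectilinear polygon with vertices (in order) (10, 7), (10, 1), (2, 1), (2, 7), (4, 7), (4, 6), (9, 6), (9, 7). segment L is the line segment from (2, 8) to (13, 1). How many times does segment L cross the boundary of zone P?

4

The segment meets the boundary at (10,2.909), (4,6.727), (3.571,7), (5.143,6).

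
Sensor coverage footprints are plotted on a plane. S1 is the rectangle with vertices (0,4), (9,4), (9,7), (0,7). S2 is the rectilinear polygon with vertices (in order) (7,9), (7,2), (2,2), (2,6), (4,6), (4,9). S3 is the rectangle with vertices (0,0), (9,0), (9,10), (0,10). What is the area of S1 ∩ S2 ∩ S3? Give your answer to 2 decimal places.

13.00

The intersection is the polygon with vertices (7,4), (2,4), (2,6), (4,6), (4,7), (7,7).
By the shoelace formula its area is 13.00.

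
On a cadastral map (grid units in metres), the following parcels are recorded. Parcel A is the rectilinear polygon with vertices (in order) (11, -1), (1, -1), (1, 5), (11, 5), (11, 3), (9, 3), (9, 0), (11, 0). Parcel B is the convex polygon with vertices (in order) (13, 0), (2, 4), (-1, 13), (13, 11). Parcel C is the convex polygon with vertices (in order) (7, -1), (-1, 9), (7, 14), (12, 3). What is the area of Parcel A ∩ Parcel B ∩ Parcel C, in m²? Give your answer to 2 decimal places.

19.05

The intersection is the polygon with vertices (11,3), (9,3), (9,1.454), (3.41,3.487), (2.2,5), (11,5).
By the shoelace formula its area is 19.05.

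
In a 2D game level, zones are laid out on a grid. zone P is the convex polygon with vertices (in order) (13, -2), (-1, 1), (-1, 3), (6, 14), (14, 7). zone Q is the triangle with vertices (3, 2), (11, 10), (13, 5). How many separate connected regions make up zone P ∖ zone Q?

zone P ∖ zone Q is a single connected region.

1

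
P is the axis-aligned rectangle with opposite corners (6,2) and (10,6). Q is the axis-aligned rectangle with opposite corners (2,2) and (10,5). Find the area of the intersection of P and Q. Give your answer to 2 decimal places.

|P∩Q|: x∈[6,10], y∈[2,5] → 4·3 = 12.

12.00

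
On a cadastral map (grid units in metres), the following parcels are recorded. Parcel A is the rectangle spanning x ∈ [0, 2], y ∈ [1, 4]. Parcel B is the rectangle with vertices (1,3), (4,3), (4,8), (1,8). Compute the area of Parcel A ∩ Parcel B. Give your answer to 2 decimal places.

1.00

|Parcel A∩Parcel B|: x∈[1,2], y∈[3,4] → 1·1 = 1.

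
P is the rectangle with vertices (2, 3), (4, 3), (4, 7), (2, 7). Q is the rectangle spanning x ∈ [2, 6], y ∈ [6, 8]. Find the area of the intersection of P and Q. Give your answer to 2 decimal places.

2.00

|P∩Q|: x∈[2,4], y∈[6,7] → 2·1 = 2.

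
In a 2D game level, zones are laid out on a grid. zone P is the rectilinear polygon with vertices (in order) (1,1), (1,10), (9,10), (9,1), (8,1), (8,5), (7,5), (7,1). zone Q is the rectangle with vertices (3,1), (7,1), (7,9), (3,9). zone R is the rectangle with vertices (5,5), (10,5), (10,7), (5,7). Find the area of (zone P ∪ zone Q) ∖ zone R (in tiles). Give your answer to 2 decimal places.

60.00

|zone P ∪ zone Q| = 68.
|(zone P ∪ zone Q) ∩ zone R| = 8.
|(zone P ∪ zone Q) ∖ zone R| = 68 − 8 = 60.00.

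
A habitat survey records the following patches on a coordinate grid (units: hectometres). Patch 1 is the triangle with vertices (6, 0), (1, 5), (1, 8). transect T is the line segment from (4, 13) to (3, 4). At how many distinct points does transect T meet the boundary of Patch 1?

1

The segment meets the boundary at (3.075,4.679).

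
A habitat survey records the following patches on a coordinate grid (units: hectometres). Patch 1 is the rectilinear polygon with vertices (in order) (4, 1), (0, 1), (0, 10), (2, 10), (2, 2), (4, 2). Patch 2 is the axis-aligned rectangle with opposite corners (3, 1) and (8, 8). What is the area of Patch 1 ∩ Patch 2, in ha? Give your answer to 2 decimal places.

The intersection is the polygon with vertices (3,1), (3,2), (4,2), (4,1).
By the shoelace formula its area is 1.00.

1.00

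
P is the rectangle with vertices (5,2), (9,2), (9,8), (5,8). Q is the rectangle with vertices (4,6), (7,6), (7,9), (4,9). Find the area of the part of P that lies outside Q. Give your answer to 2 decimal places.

|P∩Q|: x∈[5,7], y∈[6,8] → 2·2 = 4.
|P| = 24.
|P ∖ Q| = |P| − |P∩Q| = 24 − 4 = 20.00.

20.00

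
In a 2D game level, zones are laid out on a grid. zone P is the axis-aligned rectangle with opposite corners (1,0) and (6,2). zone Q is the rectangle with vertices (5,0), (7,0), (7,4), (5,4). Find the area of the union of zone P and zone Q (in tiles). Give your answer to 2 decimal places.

By inclusion–exclusion:
Individual areas: |zone P| = 10, |zone Q| = 8.
|zone P∩zone Q|: x∈[5,6], y∈[0,2] → 1·2 = 2.
|zone P ∪ zone Q| = 18 − 2 = 16.00.

16.00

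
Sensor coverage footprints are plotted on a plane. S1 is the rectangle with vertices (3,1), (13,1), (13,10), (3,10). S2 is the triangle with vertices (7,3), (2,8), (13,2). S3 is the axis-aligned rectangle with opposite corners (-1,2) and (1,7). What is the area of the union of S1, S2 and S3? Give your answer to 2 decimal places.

By inclusion–exclusion:
Individual areas: |S1| = 90, |S2| = 12.5, |S3| = 10.
|S1∩S2| = 12.2727.
|S1∩S3| = 0 (no overlap).
|S2∩S3| = 0.
|S1∩S2∩S3| = 0.
|S1 ∪ S2 ∪ S3| = 112.5 − 12.2727 + 0 = 100.23.

100.23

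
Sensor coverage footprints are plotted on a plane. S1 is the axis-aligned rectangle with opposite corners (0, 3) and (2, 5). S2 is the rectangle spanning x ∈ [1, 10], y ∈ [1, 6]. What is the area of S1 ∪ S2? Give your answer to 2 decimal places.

47.00

By inclusion–exclusion:
Individual areas: |S1| = 4, |S2| = 45.
|S1∩S2|: x∈[1,2], y∈[3,5] → 1·2 = 2.
|S1 ∪ S2| = 49 − 2 = 47.00.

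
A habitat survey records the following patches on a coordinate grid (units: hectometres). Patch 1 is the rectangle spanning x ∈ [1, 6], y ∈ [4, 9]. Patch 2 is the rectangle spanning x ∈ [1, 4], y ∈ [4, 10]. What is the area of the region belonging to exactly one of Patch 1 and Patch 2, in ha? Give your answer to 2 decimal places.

13.00

|Patch 1∩Patch 2|: x∈[1,4], y∈[4,9] → 3·5 = 15.
|Patch 1 △ Patch 2| = |Patch 1| + |Patch 2| − 2·|Patch 1∩Patch 2| = 25 + 18 − 30 = 13.00.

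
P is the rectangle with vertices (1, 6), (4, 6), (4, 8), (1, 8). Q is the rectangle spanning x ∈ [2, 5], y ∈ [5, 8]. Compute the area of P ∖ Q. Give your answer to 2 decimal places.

2.00

|P∩Q|: x∈[2,4], y∈[6,8] → 2·2 = 4.
|P| = 6.
|P ∖ Q| = |P| − |P∩Q| = 6 − 4 = 2.00.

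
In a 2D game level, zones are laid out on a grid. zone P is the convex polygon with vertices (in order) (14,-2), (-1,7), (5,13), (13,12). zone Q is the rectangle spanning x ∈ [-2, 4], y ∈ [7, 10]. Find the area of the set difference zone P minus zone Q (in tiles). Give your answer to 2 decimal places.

117.00

|zone P| = 127.5, |zone P∩zone Q| = 10.5.
|zone P ∖ zone Q| = |zone P| − |zone P∩zone Q| = 127.5 − 10.5 = 117.00.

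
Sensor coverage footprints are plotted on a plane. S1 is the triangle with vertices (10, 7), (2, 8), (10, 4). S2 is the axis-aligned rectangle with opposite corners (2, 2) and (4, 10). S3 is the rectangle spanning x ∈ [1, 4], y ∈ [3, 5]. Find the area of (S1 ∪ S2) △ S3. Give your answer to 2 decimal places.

|S1 ∪ S2| = 27.25.
|(S1 ∪ S2) ∩ S3| = 4.
|(S1 ∪ S2) △ S3| = 27.25 + 6 − 8 = 25.25.

25.25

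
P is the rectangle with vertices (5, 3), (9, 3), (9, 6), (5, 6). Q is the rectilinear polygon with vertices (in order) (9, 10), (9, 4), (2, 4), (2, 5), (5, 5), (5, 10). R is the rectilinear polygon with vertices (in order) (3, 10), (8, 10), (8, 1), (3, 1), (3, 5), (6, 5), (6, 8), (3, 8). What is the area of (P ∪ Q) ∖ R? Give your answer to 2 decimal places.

11.00

|P ∪ Q| = 31.
|(P ∪ Q) ∩ R| = 20.
|(P ∪ Q) ∖ R| = 31 − 20 = 11.00.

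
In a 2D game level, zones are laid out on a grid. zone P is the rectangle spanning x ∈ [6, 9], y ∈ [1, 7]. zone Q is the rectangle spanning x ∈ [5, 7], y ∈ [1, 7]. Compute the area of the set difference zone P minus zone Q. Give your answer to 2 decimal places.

12.00

|zone P∩zone Q|: x∈[6,7], y∈[1,7] → 1·6 = 6.
|zone P| = 18.
|zone P ∖ zone Q| = |zone P| − |zone P∩zone Q| = 18 − 6 = 12.00.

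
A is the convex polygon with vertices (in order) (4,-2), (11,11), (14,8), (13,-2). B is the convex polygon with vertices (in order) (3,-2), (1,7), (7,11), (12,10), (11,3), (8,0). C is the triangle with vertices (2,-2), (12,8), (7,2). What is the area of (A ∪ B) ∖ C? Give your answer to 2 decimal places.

131.87

|A ∪ B| = 136.8007.
|(A ∪ B) ∩ C| = 4.9305.
|(A ∪ B) ∖ C| = 136.8007 − 4.9305 = 131.87.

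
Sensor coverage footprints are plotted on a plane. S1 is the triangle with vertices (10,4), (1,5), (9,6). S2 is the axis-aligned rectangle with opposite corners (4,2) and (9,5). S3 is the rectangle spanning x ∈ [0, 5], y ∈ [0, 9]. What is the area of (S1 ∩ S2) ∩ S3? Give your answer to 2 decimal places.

The region (S1 ∩ S2) ∩ S3 is the polygon with vertices (4,5), (5,5), (5,4.556), (4,4.667).
By the shoelace formula its area is 0.39.

0.39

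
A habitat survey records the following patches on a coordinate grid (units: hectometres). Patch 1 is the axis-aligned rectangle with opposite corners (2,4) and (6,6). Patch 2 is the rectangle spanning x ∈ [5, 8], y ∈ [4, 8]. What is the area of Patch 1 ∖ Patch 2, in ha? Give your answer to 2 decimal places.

6.00

|Patch 1∩Patch 2|: x∈[5,6], y∈[4,6] → 1·2 = 2.
|Patch 1| = 8.
|Patch 1 ∖ Patch 2| = |Patch 1| − |Patch 1∩Patch 2| = 8 − 2 = 6.00.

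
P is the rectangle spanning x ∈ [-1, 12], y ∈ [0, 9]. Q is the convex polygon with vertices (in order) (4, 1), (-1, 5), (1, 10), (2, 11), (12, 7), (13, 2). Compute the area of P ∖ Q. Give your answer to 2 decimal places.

34.76

|P| = 117, |P∩Q| = 82.2444.
|P ∖ Q| = |P| − |P∩Q| = 117 − 82.2444 = 34.76.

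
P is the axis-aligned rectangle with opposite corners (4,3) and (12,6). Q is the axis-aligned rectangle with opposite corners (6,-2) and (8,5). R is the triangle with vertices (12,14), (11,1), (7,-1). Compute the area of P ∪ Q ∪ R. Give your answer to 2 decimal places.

By inclusion–exclusion:
Individual areas: |P| = 24, |Q| = 14, |R| = 25.
|P∩Q|: x∈[6,8], y∈[3,5] → 2·2 = 4.
|P∩R| = 7.3077.
|Q∩R| = 1.25.
|P∩Q∩R| = 0.
|P ∪ Q ∪ R| = 63 − 12.5577 + 0 = 50.44.

50.44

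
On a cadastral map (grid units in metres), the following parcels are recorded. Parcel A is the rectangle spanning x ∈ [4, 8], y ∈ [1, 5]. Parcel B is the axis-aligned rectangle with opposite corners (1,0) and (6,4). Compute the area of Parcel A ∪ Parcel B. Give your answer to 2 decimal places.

By inclusion–exclusion:
Individual areas: |Parcel A| = 16, |Parcel B| = 20.
|Parcel A∩Parcel B|: x∈[4,6], y∈[1,4] → 2·3 = 6.
|Parcel A ∪ Parcel B| = 36 − 6 = 30.00.

30.00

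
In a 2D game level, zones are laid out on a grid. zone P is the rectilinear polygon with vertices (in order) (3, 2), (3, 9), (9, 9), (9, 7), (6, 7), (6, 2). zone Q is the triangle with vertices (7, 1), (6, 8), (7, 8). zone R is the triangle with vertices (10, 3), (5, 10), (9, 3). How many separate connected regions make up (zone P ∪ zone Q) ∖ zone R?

(zone P ∪ zone Q) ∖ zone R splits into 2 disjoint pieces (area 23.7857, area 5.1429).

2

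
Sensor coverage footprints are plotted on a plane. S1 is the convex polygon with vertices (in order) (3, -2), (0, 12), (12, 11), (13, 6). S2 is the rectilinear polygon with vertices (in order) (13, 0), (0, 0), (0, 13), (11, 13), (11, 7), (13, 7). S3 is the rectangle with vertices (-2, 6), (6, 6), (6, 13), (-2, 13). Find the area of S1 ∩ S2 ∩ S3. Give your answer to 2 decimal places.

30.64

The intersection is the polygon with vertices (6,11.5), (6,6), (1.286,6), (0,12).
By the shoelace formula its area is 30.64.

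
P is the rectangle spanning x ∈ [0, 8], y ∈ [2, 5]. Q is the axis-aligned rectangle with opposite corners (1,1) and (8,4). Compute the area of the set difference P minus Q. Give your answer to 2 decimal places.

|P∩Q|: x∈[1,8], y∈[2,4] → 7·2 = 14.
|P| = 24.
|P ∖ Q| = |P| − |P∩Q| = 24 − 14 = 10.00.

10.00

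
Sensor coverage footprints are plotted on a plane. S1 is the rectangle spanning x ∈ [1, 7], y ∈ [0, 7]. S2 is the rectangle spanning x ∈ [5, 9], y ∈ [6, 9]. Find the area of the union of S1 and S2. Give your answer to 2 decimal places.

By inclusion–exclusion:
Individual areas: |S1| = 42, |S2| = 12.
|S1∩S2|: x∈[5,7], y∈[6,7] → 2·1 = 2.
|S1 ∪ S2| = 54 − 2 = 52.00.

52.00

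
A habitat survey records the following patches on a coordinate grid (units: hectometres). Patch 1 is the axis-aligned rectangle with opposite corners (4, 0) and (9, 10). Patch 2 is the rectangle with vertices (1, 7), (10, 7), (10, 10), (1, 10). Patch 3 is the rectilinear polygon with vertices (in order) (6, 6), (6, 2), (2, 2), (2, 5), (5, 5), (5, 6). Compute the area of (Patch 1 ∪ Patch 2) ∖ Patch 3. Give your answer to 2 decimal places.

55.00

|Patch 1 ∪ Patch 2| = 62.
|(Patch 1 ∪ Patch 2) ∩ Patch 3| = 7.
|(Patch 1 ∪ Patch 2) ∖ Patch 3| = 62 − 7 = 55.00.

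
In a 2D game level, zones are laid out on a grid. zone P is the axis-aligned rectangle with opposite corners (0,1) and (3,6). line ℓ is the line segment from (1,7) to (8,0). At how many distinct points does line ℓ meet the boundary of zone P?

2

The segment meets the boundary at (3,5), (2,6).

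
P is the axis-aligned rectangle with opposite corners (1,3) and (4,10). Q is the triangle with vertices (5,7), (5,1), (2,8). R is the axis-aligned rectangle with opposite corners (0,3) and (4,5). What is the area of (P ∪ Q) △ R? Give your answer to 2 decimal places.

|P ∪ Q| = 26.
|(P ∪ Q) ∩ R| = 6.
|(P ∪ Q) △ R| = 26 + 8 − 12 = 22.00.

22.00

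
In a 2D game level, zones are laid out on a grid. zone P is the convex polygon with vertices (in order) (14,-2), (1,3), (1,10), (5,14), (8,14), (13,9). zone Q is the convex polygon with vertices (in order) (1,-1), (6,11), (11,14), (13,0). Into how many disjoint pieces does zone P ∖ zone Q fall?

zone P ∖ zone Q splits into 2 disjoint pieces (area 14.8459, area 39.9396).

2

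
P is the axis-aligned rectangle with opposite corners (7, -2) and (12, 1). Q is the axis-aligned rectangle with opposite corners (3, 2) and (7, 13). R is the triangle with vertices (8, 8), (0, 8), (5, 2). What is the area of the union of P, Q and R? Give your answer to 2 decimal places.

65.40

By inclusion–exclusion:
Individual areas: |P| = 15, |Q| = 44, |R| = 24.
|P∩Q| = 0 (no overlap).
|P∩R| = 0.
|Q∩R| = 17.6.
|P∩Q∩R| = 0.
|P ∪ Q ∪ R| = 83 − 17.6 + 0 = 65.40.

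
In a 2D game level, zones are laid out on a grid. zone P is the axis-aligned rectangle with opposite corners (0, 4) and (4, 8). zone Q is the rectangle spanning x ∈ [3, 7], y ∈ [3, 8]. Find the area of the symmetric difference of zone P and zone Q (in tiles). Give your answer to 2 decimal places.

28.00

|zone P∩zone Q|: x∈[3,4], y∈[4,8] → 1·4 = 4.
|zone P △ zone Q| = |zone P| + |zone Q| − 2·|zone P∩zone Q| = 16 + 20 − 8 = 28.00.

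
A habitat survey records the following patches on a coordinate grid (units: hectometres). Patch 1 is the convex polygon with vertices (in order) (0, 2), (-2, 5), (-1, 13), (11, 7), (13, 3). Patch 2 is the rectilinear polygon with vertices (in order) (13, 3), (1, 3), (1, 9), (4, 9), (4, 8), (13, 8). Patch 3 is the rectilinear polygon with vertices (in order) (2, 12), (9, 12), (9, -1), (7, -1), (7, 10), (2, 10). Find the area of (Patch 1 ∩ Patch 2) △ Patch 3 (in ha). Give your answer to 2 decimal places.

72.00

|Patch 1 ∩ Patch 2| = 56.
|(Patch 1 ∩ Patch 2) ∩ Patch 3| = 10.
|(Patch 1 ∩ Patch 2) △ Patch 3| = 56 + 36 − 20 = 72.00.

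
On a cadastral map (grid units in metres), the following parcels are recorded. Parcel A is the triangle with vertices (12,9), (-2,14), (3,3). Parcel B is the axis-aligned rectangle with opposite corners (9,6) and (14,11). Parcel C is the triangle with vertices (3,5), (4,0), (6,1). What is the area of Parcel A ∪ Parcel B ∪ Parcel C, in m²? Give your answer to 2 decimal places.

89.75

By inclusion–exclusion:
Individual areas: |Parcel A| = 64.5, |Parcel B| = 25, |Parcel C| = 5.5.
|Parcel A∩Parcel B| = 4.6071.
|Parcel A∩Parcel C| = 0.6471.
|Parcel B∩Parcel C| = 0.
|Parcel A∩Parcel B∩Parcel C| = 0.
|Parcel A ∪ Parcel B ∪ Parcel C| = 95 − 5.2542 + 0 = 89.75.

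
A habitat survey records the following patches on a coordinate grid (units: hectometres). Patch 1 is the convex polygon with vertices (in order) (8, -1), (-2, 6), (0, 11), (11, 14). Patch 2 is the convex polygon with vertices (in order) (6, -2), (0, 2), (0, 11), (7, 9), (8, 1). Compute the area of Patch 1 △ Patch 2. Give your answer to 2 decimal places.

|Patch 1| = 110, |Patch 2| = 76, |Patch 1∩Patch 2| = 59.6909.
|Patch 1 △ Patch 2| = |Patch 1| + |Patch 2| − 2·|Patch 1∩Patch 2| = 110 + 76 − 119.3818 = 66.62.

66.62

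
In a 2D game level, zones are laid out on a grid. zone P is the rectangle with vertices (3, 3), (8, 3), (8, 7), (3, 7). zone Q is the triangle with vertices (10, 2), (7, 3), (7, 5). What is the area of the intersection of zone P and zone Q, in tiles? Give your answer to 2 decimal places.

1.50

The intersection is the polygon with vertices (8,3), (7,3), (7,5), (8,4).
By the shoelace formula its area is 1.50.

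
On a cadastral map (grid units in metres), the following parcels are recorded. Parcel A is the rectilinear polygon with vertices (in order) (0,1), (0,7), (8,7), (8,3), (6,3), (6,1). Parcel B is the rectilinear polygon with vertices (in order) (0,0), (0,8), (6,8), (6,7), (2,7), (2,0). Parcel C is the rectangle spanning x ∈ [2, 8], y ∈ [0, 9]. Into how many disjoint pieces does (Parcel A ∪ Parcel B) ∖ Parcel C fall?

1

(Parcel A ∪ Parcel B) ∖ Parcel C is a single connected region.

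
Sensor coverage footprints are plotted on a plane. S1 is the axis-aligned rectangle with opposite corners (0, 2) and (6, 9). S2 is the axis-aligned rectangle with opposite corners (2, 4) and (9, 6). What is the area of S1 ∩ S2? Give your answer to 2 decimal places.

8.00

|S1∩S2|: x∈[2,6], y∈[4,6] → 4·2 = 8.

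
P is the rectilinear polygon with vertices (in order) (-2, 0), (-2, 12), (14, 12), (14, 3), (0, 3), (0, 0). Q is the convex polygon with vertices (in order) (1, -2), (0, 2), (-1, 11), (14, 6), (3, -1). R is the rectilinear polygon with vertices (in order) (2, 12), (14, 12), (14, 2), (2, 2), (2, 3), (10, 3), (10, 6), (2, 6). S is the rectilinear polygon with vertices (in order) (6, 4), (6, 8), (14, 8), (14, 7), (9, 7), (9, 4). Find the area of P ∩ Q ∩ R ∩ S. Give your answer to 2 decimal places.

6.50

The intersection is the polygon with vertices (6,6), (6,8), (8,8), (11,7), (9,7), (9,6).
By the shoelace formula its area is 6.50.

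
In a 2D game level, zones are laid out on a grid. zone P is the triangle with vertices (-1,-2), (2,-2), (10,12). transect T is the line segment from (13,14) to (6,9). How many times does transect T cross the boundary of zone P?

2

The segment meets the boundary at (9.744,11.674), (9.862,11.759).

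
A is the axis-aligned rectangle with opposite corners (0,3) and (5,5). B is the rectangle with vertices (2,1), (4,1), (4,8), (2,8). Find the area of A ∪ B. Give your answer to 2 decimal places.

By inclusion–exclusion:
Individual areas: |A| = 10, |B| = 14.
|A∩B|: x∈[2,4], y∈[3,5] → 2·2 = 4.
|A ∪ B| = 24 − 4 = 20.00.

20.00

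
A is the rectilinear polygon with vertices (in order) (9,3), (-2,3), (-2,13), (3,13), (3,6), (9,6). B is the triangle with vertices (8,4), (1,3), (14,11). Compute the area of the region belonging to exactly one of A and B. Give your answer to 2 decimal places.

|A| = 68, |B| = 21.5, |A∩B| = 11.6042.
|A △ B| = |A| + |B| − 2·|A∩B| = 68 + 21.5 − 23.2083 = 66.29.

66.29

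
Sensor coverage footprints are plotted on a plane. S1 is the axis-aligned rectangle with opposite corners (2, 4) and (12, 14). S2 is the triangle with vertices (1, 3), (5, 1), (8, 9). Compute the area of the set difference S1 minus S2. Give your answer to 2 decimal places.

|S1| = 100, |S1∩S2| = 9.8958.
|S1 ∖ S2| = |S1| − |S1∩S2| = 100 − 9.8958 = 90.10.

90.10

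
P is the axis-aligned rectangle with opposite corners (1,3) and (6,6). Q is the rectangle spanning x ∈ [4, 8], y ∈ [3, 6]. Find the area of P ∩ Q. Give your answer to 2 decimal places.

6.00

|P∩Q|: x∈[4,6], y∈[3,6] → 2·3 = 6.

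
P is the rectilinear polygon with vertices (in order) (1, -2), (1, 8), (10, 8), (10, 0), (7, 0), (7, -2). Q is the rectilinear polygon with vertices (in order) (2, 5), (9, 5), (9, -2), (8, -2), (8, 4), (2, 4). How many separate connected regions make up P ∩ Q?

P ∩ Q is a single connected region.

1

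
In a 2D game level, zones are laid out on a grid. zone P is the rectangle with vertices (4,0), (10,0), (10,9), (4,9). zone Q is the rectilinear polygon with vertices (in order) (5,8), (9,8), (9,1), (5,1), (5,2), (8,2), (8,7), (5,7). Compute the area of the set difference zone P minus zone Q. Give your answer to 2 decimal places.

41.00

|zone P| = 54, |zone P∩zone Q| = 13.
|zone P ∖ zone Q| = |zone P| − |zone P∩zone Q| = 54 − 13 = 41.00.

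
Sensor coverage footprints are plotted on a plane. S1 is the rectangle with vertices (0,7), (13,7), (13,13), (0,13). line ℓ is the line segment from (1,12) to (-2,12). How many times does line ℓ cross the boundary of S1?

The segment meets the boundary at (0,12).

1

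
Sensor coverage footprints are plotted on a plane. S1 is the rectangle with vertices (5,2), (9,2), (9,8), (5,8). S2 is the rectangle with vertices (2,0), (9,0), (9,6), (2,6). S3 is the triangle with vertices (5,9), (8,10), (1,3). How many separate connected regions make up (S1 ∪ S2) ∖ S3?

2

(S1 ∪ S2) ∖ S3 splits into 2 disjoint pieces (area 47.5, area 0.75).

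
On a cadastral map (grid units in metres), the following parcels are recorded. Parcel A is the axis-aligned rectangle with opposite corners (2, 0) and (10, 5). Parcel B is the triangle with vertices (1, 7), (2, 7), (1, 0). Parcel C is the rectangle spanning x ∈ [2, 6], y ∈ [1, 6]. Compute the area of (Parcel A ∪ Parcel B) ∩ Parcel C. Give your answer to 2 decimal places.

16.00

The region (Parcel A ∪ Parcel B) ∩ Parcel C is the polygon with vertices (2,5), (6,5), (6,1), (2,1).
By the shoelace formula its area is 16.00.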